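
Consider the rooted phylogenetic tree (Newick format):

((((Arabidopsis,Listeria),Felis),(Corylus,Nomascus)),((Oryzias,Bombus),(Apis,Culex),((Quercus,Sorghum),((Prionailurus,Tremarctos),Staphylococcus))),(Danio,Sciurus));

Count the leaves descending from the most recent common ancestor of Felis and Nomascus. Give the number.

5

The MRCA of Felis and Nomascus is the node subtending (((Arabidopsis,Listeria),Felis),(Corylus,Nomascus)).
That clade contains 5 terminal taxa: Arabidopsis, Corylus, Felis, Listeria, Nomascus.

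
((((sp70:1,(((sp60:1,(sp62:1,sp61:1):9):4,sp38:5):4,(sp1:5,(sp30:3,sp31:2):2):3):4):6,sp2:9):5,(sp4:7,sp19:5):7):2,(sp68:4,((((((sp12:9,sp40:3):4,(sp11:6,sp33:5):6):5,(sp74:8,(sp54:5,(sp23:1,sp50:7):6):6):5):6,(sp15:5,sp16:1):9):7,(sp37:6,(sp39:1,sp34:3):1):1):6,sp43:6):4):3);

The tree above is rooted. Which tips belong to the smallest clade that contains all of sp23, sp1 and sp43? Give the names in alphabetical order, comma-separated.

Tracing sp23: it sits inside (sp23,sp50).
Tracing sp1: it sits inside (sp1,(sp30,sp31)).
Tracing sp43: it sits inside ((((((sp12,sp40),(sp11,sp33)),(sp74,(sp54,(sp23,sp50)))),(sp15,sp16)),(sp37,(sp39,sp34))),sp43).
The smallest clade enclosing all 3 is the whole tree (their MRCA is the root), so the answer is all 26 tips in alphabetical order.

sp1, sp11, sp12, sp15, sp16, sp19, sp2, sp23, sp30, sp31, sp33, sp34, sp37, sp38, sp39, sp4, sp40, sp43, sp50, sp54, sp60, sp61, sp62, sp68, sp70, sp74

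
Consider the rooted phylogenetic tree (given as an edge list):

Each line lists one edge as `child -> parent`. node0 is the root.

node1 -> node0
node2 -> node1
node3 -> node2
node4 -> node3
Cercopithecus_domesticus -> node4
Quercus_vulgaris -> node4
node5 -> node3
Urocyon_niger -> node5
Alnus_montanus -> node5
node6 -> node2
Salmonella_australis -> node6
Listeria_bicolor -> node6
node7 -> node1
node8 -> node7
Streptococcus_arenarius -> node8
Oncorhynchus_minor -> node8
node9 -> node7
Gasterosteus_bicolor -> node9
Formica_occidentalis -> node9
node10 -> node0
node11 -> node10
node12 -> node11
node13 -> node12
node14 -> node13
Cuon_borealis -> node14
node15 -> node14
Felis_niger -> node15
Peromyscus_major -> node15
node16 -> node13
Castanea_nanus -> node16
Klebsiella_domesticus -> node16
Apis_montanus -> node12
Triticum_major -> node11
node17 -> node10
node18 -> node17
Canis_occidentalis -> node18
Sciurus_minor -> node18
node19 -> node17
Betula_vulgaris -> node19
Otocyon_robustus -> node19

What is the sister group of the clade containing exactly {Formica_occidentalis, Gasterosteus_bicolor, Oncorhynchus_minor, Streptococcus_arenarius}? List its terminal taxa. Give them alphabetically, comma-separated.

Alnus_montanus, Cercopithecus_domesticus, Listeria_bicolor, Quercus_vulgaris, Salmonella_australis, Urocyon_niger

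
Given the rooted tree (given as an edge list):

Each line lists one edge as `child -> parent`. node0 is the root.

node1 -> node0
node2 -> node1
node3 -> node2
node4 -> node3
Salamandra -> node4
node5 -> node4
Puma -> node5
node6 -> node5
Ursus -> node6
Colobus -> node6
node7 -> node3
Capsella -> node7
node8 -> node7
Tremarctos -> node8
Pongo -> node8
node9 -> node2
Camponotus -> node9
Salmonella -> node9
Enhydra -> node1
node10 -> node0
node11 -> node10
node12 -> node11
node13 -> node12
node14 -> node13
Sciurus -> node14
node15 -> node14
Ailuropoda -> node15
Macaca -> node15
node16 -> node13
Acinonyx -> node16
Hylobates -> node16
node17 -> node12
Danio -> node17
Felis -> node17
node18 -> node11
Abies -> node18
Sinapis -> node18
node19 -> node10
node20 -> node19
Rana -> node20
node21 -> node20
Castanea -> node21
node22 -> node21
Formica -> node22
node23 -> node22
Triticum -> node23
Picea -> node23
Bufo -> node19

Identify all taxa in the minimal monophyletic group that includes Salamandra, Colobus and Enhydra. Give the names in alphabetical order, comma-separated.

Camponotus, Capsella, Colobus, Enhydra, Pongo, Puma, Salamandra, Salmonella, Tremarctos, Ursus

Tracing Salamandra: it sits inside (Salamandra,(Puma,(Ursus,Colobus))).
Tracing Colobus: it sits inside (Ursus,Colobus).
Tracing Enhydra: it sits inside ((((Salamandra,(Puma,(Ursus,Colobus))),(Capsella,(Tremarctos,Pongo))),(Camponotus,Salmonella)),Enhydra).
The smallest clade enclosing all 3 is ((((Salamandra,(Puma,(Ursus,Colobus))),(Capsella,(Tremarctos,Pongo))),(Camponotus,Salmonella)),Enhydra); the answer is its 10 terminal taxa in alphabetical order.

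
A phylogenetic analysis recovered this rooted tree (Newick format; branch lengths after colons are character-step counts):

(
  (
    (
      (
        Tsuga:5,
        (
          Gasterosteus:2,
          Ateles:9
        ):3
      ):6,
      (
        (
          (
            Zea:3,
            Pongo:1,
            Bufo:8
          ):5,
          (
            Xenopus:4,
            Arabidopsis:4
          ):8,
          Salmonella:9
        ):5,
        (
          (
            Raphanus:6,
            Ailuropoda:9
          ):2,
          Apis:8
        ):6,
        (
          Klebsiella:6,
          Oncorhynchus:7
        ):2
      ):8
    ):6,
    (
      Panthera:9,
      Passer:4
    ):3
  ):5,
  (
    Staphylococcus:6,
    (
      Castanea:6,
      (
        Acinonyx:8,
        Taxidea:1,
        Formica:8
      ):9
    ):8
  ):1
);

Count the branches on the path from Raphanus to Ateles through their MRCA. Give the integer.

7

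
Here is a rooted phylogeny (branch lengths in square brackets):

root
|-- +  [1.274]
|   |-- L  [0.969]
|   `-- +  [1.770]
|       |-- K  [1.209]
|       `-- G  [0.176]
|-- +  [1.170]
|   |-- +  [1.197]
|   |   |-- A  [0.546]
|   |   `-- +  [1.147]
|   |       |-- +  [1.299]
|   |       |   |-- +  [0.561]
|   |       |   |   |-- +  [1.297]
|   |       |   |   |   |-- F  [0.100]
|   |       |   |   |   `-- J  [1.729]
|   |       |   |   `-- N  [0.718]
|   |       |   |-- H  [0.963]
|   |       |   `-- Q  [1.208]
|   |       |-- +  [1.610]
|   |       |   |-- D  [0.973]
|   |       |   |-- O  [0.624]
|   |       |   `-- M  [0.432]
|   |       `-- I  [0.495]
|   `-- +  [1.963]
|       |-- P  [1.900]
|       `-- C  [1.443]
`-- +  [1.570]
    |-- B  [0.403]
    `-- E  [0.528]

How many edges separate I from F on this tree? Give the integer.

5

The MRCA of I and F is the node subtending ((((F,J),N),H,Q),(D,O,M),I).
From I up to that node: 1 branch. From F up to the same node: 4 branches. Total: 1 + 4 = 5.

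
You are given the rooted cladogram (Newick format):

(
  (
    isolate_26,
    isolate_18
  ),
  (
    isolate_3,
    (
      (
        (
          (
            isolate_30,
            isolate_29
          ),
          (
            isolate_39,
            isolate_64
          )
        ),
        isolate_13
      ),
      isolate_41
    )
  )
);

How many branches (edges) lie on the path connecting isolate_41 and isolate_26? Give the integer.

The MRCA of isolate_41 and isolate_26 is the root of the tree.
From isolate_41 up to that node: 3 branches. From isolate_26 up to the same node: 2 branches. Total: 3 + 2 = 5.

5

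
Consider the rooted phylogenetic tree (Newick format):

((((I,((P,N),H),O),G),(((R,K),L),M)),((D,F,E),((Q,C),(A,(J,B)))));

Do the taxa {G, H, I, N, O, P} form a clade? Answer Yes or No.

Yes

The most recent common ancestor of these taxa subtends ((I,((P,N),H),O),G).
That clade has exactly 6 tips — every listed taxon and nothing else — so the group is monophyletic.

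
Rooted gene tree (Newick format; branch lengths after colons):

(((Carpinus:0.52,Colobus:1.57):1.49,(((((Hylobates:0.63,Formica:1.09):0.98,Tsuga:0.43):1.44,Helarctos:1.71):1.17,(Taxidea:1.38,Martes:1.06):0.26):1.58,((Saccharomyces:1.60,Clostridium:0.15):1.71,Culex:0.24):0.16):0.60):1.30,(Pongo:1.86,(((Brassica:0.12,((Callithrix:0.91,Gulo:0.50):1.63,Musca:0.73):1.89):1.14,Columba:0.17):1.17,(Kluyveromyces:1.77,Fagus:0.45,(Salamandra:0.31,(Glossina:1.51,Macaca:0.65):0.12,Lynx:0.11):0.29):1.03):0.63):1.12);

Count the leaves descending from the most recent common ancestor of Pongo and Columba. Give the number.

The MRCA of Pongo and Columba is the node subtending (Pongo,(((Brassica,((Callithrix,Gulo),Musca)),Columba),(Kluyveromyces,Fagus,(Salamandra,(Glossina,Macaca),Lynx)))).
That clade contains 12 terminal taxa: Brassica, Callithrix, Columba, Fagus, Glossina, Gulo, Kluyveromyces, Lynx, Macaca, Musca, Pongo, Salamandra.

12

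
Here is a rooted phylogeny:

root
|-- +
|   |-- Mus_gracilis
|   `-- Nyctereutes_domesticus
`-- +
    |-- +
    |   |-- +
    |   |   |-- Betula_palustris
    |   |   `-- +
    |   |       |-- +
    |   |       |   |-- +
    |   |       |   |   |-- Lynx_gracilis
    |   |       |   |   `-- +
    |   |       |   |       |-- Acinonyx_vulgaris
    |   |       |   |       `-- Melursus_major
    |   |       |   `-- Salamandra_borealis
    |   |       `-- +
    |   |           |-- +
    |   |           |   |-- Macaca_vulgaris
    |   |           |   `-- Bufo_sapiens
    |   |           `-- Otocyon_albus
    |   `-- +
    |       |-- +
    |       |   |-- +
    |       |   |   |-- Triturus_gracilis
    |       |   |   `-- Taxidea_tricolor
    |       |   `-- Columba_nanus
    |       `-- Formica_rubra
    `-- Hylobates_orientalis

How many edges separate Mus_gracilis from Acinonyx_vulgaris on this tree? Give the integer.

10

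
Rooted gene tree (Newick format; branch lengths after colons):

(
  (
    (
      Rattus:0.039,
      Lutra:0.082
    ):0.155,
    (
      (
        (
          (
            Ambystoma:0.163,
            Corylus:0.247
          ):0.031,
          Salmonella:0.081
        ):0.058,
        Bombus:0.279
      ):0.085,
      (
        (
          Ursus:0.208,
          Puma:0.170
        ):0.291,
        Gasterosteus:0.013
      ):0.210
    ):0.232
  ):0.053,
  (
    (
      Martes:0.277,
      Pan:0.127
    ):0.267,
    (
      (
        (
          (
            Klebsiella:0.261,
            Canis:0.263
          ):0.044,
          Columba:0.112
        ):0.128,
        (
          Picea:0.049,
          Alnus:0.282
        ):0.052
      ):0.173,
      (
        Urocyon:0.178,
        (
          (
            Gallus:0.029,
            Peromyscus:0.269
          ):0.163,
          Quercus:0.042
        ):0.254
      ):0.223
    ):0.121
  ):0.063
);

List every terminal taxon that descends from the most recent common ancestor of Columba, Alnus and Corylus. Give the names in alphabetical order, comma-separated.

Tracing Columba: it sits inside ((Klebsiella,Canis),Columba).
Tracing Alnus: it sits inside (Picea,Alnus).
Tracing Corylus: it sits inside (Ambystoma,Corylus).
The smallest clade enclosing all 3 is the whole tree (their MRCA is the root), so the answer is all 20 tips in alphabetical order.

Alnus, Ambystoma, Bombus, Canis, Columba, Corylus, Gallus, Gasterosteus, Klebsiella, Lutra, Martes, Pan, Peromyscus, Picea, Puma, Quercus, Rattus, Salmonella, Urocyon, Ursus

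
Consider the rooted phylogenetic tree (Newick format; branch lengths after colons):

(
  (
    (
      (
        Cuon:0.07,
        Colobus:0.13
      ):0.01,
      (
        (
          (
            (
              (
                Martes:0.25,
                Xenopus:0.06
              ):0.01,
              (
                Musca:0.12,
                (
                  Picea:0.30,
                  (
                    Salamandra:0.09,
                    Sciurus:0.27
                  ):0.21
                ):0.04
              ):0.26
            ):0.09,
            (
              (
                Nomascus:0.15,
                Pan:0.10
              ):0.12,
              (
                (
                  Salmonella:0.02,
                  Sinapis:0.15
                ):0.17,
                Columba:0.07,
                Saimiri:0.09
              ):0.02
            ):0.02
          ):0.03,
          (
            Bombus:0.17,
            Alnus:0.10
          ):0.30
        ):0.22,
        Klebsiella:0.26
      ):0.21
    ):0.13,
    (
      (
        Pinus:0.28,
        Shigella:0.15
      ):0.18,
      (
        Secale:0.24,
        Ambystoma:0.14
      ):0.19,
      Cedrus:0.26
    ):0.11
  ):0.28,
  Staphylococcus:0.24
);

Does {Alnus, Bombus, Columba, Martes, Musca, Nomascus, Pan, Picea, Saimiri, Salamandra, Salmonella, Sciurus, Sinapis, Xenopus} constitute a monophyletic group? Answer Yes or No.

Yes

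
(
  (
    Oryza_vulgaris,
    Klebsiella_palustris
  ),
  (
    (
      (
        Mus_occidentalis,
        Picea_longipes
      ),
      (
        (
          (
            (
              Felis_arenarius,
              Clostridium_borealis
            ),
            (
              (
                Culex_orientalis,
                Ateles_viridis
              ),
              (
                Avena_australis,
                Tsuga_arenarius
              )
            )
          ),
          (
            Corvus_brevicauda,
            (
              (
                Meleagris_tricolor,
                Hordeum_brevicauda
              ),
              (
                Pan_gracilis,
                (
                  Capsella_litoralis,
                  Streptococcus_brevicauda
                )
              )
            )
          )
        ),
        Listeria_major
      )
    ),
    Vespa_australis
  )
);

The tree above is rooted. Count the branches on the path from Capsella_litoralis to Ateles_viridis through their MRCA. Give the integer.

The MRCA of Capsella_litoralis and Ateles_viridis is the node subtending (((Felis_arenarius,Clostridium_borealis),((Culex_orientalis,Ateles_viridis),(Avena_australis,Tsuga_arenarius))),(Corvus_brevicauda,((Meleagris_tricolor,Hordeum_brevicauda),(Pan_gracilis,(Capsella_litoralis,Streptococcus_brevicauda))))).
From Capsella_litoralis up to that node: 5 branches. From Ateles_viridis up to the same node: 4 branches. Total: 5 + 4 = 9.

9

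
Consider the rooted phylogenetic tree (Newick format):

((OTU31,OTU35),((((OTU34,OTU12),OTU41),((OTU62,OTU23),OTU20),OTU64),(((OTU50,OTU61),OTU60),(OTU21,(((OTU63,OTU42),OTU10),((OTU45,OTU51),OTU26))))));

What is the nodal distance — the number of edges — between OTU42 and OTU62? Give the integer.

The MRCA of OTU42 and OTU62 is the node subtending ((((OTU34,OTU12),OTU41),((OTU62,OTU23),OTU20),OTU64),(((OTU50,OTU61),OTU60),(OTU21,(((OTU63,OTU42),OTU10),((OTU45,OTU51),OTU26))))).
From OTU42 up to that node: 6 branches. From OTU62 up to the same node: 4 branches. Total: 6 + 4 = 10.

10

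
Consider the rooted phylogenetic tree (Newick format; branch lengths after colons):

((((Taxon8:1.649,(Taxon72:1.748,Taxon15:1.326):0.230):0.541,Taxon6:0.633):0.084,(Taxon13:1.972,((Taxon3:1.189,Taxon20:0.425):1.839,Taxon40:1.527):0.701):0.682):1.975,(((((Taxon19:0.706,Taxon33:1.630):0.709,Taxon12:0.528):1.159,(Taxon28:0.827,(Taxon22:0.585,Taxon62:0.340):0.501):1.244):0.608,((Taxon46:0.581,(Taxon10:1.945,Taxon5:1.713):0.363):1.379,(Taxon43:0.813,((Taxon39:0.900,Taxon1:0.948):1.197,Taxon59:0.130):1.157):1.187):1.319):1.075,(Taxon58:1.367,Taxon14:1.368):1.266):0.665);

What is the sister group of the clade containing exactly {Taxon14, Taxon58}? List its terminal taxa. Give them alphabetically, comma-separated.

The clade containing exactly {Taxon14, Taxon58} attaches to the tree at the node subtending (((((Taxon19,Taxon33),Taxon12),(Taxon28,(Taxon22,Taxon62))),((Taxon46,(Taxon10,Taxon5)),(Taxon43,((Taxon39,Taxon1),Taxon59)))),(Taxon58,Taxon14)).
The other lineage descending from that same node — the sister group — is ((((Taxon19,Taxon33),Taxon12),(Taxon28,(Taxon22,Taxon62))),((Taxon46,(Taxon10,Taxon5)),(Taxon43,((Taxon39,Taxon1),Taxon59)))); its 13 tips in alphabetical order are the answer.

Taxon1, Taxon10, Taxon12, Taxon19, Taxon22, Taxon28, Taxon33, Taxon39, Taxon43, Taxon46, Taxon5, Taxon59, Taxon62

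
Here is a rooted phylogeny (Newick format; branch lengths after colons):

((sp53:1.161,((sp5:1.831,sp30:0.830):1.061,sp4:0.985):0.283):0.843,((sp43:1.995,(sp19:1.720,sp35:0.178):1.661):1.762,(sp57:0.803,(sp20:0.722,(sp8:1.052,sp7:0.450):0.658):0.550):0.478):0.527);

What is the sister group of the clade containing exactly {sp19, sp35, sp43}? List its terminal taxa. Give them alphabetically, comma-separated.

sp20, sp57, sp7, sp8

The clade containing exactly {sp19, sp35, sp43} attaches to the tree at the node subtending ((sp43,(sp19,sp35)),(sp57,(sp20,(sp8,sp7)))).
The other lineage descending from that same node — the sister group — is (sp57,(sp20,(sp8,sp7))); its 4 tips in alphabetical order are the answer.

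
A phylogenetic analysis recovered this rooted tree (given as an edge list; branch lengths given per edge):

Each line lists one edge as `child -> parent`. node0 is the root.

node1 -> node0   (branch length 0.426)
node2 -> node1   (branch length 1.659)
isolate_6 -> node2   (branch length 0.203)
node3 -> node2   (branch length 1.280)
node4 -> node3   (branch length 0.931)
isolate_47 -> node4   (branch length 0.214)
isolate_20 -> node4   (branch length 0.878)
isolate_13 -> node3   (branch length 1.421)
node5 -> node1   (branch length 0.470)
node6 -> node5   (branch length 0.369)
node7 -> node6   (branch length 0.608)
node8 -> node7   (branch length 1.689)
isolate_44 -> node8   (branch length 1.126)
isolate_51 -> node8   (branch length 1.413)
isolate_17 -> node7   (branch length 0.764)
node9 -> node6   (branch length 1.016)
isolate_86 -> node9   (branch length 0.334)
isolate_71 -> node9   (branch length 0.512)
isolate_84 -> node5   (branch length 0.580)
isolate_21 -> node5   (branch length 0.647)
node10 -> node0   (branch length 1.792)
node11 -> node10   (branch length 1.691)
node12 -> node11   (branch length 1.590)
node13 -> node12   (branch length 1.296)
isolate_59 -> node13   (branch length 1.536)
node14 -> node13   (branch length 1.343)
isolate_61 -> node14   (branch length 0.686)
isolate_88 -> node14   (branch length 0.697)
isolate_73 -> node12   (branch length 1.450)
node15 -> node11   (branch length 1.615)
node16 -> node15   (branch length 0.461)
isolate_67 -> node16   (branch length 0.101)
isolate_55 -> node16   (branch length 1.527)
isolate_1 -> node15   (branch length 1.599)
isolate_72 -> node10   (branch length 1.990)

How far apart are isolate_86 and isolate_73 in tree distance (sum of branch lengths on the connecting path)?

9.138

The path runs isolate_86 → … → MRCA → … → isolate_73; the MRCA is the root of the tree.
Branch lengths along that path: 0.334 + 1.016 + 0.369 + 0.470 + 0.426 + 1.792 + 1.691 + 1.590 + 1.450 = 9.138.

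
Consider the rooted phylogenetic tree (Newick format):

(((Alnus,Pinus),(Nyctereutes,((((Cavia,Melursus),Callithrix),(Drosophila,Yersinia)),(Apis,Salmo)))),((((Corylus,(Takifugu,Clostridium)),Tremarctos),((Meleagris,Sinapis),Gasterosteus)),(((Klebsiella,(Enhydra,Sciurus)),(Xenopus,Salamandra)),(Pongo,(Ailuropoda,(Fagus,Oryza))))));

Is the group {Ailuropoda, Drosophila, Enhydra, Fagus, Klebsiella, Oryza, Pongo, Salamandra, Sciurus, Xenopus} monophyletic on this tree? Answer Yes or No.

No

The MRCA of the listed taxa is the root, so the smallest clade containing them is the whole tree.
That clade also contains Alnus, Apis, Callithrix, Cavia, Clostridium, Corylus, Gasterosteus, Meleagris, Melursus, Nyctereutes, Pinus, Salmo, Sinapis, Takifugu, Tremarctos, Yersinia, which are not in the proposed group, so the group is not monophyletic.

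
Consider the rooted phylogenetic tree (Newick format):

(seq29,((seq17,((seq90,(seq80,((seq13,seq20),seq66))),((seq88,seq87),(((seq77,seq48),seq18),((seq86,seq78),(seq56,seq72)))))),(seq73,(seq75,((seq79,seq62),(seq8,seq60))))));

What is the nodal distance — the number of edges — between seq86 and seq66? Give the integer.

The MRCA of seq86 and seq66 is the node subtending ((seq90,(seq80,((seq13,seq20),seq66))),((seq88,seq87),(((seq77,seq48),seq18),((seq86,seq78),(seq56,seq72))))).
From seq86 up to that node: 5 branches. From seq66 up to the same node: 4 branches. Total: 5 + 4 = 9.

9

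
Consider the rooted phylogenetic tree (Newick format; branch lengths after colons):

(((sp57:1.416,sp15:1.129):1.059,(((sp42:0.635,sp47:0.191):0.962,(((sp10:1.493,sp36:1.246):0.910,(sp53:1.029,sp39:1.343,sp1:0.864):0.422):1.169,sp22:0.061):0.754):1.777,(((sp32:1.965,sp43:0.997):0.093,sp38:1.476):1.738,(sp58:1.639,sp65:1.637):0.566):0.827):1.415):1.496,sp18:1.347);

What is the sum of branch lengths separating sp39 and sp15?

The path runs sp39 → … → MRCA → … → sp15; the MRCA is the node subtending ((sp57,sp15),(((sp42,sp47),(((sp10,sp36),(sp53,sp39,sp1)),sp22)),(((sp32,sp43),sp38),(sp58,sp65)))).
Branch lengths along that path: 1.343 + 0.422 + 1.169 + 0.754 + 1.777 + 1.415 + 1.059 + 1.129 = 9.068.

9.068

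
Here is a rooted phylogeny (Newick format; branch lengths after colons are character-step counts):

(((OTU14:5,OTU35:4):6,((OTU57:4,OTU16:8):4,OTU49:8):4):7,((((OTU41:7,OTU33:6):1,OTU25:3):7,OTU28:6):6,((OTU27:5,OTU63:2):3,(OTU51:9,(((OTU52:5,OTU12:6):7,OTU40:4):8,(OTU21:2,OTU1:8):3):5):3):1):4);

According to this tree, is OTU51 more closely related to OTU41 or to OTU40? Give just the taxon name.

The MRCA of OTU51 and OTU40 subtends (OTU51,(((OTU52,OTU12),OTU40),(OTU21,OTU1))) (6 taxa).
The MRCA of OTU51 and OTU41 subtends ((((OTU41,OTU33),OTU25),OTU28),((OTU27,OTU63),(OTU51,(((OTU52,OTU12),OTU40),(OTU21,OTU1))))) (12 taxa).
The first is nested inside the second, so OTU51 shares a more recent common ancestor with OTU40.

OTU40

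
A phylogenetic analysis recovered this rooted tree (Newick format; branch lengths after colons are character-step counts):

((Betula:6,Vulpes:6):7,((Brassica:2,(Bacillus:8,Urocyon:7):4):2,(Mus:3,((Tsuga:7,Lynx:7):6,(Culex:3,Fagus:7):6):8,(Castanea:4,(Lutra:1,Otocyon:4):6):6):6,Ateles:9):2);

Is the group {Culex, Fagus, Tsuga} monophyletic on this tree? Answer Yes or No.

No

The MRCA of the listed taxa subtends ((Tsuga,Lynx),(Culex,Fagus)).
That clade also contains Lynx, which is not in the proposed group, so the group is not monophyletic.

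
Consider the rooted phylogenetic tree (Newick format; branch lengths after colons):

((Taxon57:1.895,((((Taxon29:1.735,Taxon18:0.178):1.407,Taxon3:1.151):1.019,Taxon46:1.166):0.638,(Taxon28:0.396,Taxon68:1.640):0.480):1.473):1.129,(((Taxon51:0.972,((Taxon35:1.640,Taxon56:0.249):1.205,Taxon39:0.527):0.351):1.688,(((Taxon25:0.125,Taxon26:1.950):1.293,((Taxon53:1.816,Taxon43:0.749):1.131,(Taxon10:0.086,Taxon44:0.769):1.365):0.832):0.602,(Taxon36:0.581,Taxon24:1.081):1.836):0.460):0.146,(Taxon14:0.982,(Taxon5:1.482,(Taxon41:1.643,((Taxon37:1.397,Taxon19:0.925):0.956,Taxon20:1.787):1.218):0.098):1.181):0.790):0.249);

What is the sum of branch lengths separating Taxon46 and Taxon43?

8.575

The path runs Taxon46 → … → MRCA → … → Taxon43; the MRCA is the root of the tree.
Branch lengths along that path: 1.166 + 0.638 + 1.473 + 1.129 + 0.249 + 0.146 + 0.460 + 0.602 + 0.832 + 1.131 + 0.749 = 8.575.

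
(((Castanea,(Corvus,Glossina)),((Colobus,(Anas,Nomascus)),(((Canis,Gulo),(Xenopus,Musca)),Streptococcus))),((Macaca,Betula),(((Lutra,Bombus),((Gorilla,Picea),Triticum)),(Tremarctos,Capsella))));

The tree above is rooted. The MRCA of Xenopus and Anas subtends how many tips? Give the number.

8

The MRCA of Xenopus and Anas is the node subtending ((Colobus,(Anas,Nomascus)),(((Canis,Gulo),(Xenopus,Musca)),Streptococcus)).
That clade contains 8 terminal taxa: Anas, Canis, Colobus, Gulo, Musca, Nomascus, Streptococcus, Xenopus.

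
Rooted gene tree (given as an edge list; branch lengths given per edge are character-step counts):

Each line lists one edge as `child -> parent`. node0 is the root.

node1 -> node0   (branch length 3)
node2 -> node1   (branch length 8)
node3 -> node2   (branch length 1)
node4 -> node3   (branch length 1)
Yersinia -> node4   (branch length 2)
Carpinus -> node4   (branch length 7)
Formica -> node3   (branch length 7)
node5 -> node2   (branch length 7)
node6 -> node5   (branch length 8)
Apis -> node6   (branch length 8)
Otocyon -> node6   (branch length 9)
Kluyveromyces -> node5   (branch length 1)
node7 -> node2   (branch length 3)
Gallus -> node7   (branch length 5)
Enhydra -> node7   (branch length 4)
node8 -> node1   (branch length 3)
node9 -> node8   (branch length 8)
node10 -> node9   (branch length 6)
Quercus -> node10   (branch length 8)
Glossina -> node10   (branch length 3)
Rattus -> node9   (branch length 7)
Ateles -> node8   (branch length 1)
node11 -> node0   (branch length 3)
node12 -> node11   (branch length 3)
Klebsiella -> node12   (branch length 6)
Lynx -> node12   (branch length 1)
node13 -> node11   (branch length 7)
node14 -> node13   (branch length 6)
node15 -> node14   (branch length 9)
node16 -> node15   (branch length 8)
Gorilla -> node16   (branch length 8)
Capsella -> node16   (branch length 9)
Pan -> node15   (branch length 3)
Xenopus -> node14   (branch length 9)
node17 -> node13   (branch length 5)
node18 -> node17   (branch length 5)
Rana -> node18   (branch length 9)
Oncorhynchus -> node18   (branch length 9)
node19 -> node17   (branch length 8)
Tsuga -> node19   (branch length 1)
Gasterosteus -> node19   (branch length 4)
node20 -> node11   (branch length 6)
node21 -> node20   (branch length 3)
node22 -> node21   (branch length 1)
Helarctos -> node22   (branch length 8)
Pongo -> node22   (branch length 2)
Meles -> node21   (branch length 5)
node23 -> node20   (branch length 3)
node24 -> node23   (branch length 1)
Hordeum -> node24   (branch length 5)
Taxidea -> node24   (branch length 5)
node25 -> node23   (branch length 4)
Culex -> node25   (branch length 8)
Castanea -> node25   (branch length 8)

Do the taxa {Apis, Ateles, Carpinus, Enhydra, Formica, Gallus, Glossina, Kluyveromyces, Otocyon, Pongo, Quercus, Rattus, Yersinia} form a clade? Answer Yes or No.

No

The MRCA of the listed taxa is the root, so the smallest clade containing them is the whole tree.
That clade also contains Capsella, Castanea, Culex, Gasterosteus, Gorilla, Helarctos, Hordeum, Klebsiella, Lynx, Meles, Oncorhynchus, Pan, Rana, Taxidea, Tsuga, Xenopus, which are not in the proposed group, so the group is not monophyletic.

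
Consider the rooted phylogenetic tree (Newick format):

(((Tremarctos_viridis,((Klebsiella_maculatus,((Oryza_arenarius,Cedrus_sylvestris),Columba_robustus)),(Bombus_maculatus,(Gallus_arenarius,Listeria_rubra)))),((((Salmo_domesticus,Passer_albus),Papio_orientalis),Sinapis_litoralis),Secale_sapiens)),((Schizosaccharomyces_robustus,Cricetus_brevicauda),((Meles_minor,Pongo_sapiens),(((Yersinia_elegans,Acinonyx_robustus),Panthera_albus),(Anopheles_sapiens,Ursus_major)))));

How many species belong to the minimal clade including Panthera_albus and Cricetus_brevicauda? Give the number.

9

The MRCA of Panthera_albus and Cricetus_brevicauda is the node subtending ((Schizosaccharomyces_robustus,Cricetus_brevicauda),((Meles_minor,Pongo_sapiens),(((Yersinia_elegans,Acinonyx_robustus),Panthera_albus),(Anopheles_sapiens,Ursus_major)))).
That clade contains 9 terminal taxa: Acinonyx_robustus, Anopheles_sapiens, Cricetus_brevicauda, Meles_minor, Panthera_albus, Pongo_sapiens, Schizosaccharomyces_robustus, Ursus_major, Yersinia_elegans.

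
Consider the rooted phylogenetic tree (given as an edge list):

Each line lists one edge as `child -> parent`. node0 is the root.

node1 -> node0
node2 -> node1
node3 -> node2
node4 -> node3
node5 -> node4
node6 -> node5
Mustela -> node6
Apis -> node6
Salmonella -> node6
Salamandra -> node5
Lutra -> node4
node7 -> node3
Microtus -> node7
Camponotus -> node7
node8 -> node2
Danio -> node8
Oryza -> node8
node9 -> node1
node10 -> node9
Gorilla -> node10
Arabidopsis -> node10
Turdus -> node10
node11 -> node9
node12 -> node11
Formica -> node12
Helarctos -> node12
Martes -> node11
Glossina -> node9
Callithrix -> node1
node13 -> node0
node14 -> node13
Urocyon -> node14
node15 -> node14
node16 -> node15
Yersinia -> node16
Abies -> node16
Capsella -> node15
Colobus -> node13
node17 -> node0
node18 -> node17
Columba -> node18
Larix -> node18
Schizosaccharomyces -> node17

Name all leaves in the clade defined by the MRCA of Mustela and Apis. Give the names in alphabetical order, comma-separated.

Apis, Mustela, Salmonella

Tracing Mustela: it sits inside (Mustela,Apis,Salmonella).
Tracing Apis: it sits inside (Mustela,Apis,Salmonella).
The smallest clade enclosing both is (Mustela,Apis,Salmonella); the answer is its 3 terminal taxa in alphabetical order.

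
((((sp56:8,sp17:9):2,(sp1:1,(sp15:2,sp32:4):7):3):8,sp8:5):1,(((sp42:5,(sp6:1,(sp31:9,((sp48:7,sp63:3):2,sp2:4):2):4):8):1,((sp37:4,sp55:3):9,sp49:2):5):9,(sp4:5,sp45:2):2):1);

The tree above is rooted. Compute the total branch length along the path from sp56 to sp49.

36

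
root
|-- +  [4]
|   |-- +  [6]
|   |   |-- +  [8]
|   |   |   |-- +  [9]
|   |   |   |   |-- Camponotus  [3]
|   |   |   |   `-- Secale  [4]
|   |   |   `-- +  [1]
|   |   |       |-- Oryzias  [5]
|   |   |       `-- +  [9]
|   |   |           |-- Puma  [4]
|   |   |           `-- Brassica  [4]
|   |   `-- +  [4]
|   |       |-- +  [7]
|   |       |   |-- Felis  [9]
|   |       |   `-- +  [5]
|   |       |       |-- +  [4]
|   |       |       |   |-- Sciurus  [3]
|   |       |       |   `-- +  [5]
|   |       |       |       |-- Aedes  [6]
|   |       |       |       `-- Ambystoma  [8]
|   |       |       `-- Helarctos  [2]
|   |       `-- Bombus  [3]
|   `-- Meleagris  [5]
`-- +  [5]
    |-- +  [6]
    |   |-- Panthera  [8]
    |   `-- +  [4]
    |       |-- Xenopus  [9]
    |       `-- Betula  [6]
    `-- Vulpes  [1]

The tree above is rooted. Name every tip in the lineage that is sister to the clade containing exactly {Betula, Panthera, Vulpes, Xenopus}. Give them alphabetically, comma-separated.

Aedes, Ambystoma, Bombus, Brassica, Camponotus, Felis, Helarctos, Meleagris, Oryzias, Puma, Sciurus, Secale

The clade containing exactly {Betula, Panthera, Vulpes, Xenopus} attaches directly to the root of the tree.
The other lineage descending from that same node — the sister group — is ((((Camponotus,Secale),(Oryzias,(Puma,Brassica))),((Felis,((Sciurus,(Aedes,Ambystoma)),Helarctos)),Bombus)),Meleagris); its 12 tips in alphabetical order are the answer.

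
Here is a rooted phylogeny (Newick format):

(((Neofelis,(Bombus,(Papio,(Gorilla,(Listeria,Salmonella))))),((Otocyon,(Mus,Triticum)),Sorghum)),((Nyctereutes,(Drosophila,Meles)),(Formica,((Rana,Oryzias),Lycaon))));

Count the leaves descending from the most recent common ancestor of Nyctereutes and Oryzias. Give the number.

The MRCA of Nyctereutes and Oryzias is the node subtending ((Nyctereutes,(Drosophila,Meles)),(Formica,((Rana,Oryzias),Lycaon))).
That clade contains 7 terminal taxa: Drosophila, Formica, Lycaon, Meles, Nyctereutes, Oryzias, Rana.

7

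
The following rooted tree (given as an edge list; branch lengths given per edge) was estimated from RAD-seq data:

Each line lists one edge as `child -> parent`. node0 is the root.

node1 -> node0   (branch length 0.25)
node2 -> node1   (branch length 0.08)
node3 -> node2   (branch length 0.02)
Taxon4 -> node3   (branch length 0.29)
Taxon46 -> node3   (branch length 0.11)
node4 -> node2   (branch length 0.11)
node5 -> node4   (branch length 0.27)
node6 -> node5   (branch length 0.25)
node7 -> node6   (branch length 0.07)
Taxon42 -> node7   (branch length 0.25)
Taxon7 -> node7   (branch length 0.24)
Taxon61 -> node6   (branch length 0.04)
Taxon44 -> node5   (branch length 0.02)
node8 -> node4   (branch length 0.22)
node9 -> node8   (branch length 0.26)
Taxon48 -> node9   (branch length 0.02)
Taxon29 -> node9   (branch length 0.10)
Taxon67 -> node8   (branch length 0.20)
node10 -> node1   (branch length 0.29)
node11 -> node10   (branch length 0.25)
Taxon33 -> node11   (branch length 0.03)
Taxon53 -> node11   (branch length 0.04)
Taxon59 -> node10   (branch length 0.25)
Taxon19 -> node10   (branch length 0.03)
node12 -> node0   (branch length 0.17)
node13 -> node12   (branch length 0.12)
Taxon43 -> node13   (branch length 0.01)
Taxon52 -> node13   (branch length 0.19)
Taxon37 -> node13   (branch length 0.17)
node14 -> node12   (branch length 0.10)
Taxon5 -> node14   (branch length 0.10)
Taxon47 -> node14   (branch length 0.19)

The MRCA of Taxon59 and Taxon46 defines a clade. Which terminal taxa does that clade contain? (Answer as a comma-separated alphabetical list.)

Taxon19, Taxon29, Taxon33, Taxon4, Taxon42, Taxon44, Taxon46, Taxon48, Taxon53, Taxon59, Taxon61, Taxon67, Taxon7

Tracing Taxon59: it sits inside ((Taxon33,Taxon53),Taxon59,Taxon19).
Tracing Taxon46: it sits inside (Taxon4,Taxon46).
The smallest clade enclosing both is (((Taxon4,Taxon46),((((Taxon42,Taxon7),Taxon61),Taxon44),((Taxon48,Taxon29),Taxon67))),((Taxon33,Taxon53),Taxon59,Taxon19)); the answer is its 13 terminal taxa in alphabetical order.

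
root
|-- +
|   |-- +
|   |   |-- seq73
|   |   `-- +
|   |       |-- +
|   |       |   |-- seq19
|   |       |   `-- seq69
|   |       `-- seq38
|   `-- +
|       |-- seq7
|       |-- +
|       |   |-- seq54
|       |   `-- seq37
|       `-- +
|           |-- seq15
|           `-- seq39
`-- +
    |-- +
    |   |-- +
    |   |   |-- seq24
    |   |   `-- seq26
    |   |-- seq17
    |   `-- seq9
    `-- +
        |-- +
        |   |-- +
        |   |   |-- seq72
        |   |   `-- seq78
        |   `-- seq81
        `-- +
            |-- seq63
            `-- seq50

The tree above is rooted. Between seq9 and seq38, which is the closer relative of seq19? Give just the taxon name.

seq38

The MRCA of seq19 and seq38 subtends ((seq19,seq69),seq38) (3 taxa).
The MRCA of seq19 and seq9 is the root, subtending the entire tree (18 taxa).
The first is nested inside the second, so seq19 shares a more recent common ancestor with seq38.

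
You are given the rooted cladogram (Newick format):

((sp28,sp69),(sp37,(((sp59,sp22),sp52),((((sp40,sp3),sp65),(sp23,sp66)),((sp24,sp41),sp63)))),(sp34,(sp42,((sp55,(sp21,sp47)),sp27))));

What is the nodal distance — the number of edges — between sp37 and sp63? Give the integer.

The MRCA of sp37 and sp63 is the node subtending (sp37,(((sp59,sp22),sp52),((((sp40,sp3),sp65),(sp23,sp66)),((sp24,sp41),sp63)))).
From sp37 up to that node: 1 branch. From sp63 up to the same node: 4 branches. Total: 1 + 4 = 5.

5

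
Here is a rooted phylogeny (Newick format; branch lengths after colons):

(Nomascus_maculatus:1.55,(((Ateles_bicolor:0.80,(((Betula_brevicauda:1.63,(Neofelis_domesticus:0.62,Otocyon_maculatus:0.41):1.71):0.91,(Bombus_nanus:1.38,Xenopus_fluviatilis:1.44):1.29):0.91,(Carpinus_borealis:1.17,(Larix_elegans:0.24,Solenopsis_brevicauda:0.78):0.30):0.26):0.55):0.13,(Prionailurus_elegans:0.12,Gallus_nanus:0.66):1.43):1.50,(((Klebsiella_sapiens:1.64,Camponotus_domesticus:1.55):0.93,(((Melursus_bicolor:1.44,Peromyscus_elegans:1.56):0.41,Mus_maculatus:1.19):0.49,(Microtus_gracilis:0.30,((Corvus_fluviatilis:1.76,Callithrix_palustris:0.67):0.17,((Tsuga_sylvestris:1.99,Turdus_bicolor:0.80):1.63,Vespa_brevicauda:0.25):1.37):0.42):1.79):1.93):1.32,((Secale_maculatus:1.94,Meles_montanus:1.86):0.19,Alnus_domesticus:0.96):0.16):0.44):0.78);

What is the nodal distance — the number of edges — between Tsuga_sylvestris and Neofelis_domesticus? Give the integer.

15

The MRCA of Tsuga_sylvestris and Neofelis_domesticus is the node subtending (((Ateles_bicolor,(((Betula_brevicauda,(Neofelis_domesticus,Otocyon_maculatus)),(Bombus_nanus,Xenopus_fluviatilis)),(Carpinus_borealis,(Larix_elegans,Solenopsis_brevicauda)))),(Prionailurus_elegans,Gallus_nanus)),(((Klebsiella_sapiens,Camponotus_domesticus),(((Melursus_bicolor,Peromyscus_elegans),Mus_maculatus),(Microtus_gracilis,((Corvus_fluviatilis,Callithrix_palustris),((Tsuga_sylvestris,Turdus_bicolor),Vespa_brevicauda))))),((Secale_maculatus,Meles_montanus),Alnus_domesticus))).
From Tsuga_sylvestris up to that node: 8 branches. From Neofelis_domesticus up to the same node: 7 branches. Total: 8 + 7 = 15.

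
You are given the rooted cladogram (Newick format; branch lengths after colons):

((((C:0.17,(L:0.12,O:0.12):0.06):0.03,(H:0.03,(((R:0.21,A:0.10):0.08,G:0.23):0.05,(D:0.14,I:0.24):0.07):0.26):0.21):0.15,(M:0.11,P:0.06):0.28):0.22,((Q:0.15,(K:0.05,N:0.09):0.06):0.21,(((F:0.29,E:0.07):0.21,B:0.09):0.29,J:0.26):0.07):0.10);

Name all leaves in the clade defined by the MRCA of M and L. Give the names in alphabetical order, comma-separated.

Tracing M: it sits inside (M,P).
Tracing L: it sits inside (L,O).
The smallest clade enclosing both is (((C,(L,O)),(H,(((R,A),G),(D,I)))),(M,P)); the answer is its 11 terminal taxa in alphabetical order.

A, C, D, G, H, I, L, M, O, P, R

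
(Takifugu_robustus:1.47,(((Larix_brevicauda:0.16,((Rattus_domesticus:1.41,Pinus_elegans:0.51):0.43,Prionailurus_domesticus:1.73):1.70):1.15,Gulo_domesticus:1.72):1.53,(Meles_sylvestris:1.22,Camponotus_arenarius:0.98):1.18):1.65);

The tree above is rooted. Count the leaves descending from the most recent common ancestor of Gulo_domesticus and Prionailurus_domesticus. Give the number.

The MRCA of Gulo_domesticus and Prionailurus_domesticus is the node subtending ((Larix_brevicauda,((Rattus_domesticus,Pinus_elegans),Prionailurus_domesticus)),Gulo_domesticus).
That clade contains 5 terminal taxa: Gulo_domesticus, Larix_brevicauda, Pinus_elegans, Prionailurus_domesticus, Rattus_domesticus.

5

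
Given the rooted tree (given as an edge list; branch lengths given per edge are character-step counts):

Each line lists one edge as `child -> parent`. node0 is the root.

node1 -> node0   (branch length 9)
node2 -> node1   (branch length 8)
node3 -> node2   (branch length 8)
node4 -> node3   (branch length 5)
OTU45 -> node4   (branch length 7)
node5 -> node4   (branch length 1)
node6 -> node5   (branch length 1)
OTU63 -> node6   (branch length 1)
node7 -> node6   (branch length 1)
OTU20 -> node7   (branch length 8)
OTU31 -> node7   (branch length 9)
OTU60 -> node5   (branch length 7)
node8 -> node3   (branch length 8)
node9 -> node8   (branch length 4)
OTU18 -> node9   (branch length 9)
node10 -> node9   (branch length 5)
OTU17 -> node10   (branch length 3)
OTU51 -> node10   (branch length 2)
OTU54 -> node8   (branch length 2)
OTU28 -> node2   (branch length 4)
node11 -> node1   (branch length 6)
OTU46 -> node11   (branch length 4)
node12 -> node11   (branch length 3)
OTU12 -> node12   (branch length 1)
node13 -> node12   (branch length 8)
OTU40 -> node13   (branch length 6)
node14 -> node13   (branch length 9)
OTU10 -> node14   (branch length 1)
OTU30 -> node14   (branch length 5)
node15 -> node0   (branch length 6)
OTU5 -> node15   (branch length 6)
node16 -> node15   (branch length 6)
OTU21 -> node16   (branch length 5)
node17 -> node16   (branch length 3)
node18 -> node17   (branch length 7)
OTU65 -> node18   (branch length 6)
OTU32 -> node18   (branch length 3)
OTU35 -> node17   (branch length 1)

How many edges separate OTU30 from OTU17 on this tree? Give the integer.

11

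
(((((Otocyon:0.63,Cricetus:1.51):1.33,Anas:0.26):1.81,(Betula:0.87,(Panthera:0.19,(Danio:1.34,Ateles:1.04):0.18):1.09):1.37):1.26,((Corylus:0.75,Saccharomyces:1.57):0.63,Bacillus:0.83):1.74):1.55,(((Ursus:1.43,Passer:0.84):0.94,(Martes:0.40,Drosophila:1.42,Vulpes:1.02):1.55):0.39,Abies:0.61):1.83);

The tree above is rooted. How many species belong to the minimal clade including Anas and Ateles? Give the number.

7

The MRCA of Anas and Ateles is the node subtending (((Otocyon,Cricetus),Anas),(Betula,(Panthera,(Danio,Ateles)))).
That clade contains 7 terminal taxa: Anas, Ateles, Betula, Cricetus, Danio, Otocyon, Panthera.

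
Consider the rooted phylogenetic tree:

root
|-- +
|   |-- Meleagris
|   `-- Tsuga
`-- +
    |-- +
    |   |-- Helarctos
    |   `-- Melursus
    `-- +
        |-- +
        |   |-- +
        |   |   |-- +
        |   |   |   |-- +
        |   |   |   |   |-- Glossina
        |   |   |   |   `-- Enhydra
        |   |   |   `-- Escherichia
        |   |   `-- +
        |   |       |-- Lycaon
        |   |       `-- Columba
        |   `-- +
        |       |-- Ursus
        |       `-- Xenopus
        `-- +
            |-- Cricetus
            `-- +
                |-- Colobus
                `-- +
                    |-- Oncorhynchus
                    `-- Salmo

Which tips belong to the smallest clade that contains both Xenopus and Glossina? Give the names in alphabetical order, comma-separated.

Columba, Enhydra, Escherichia, Glossina, Lycaon, Ursus, Xenopus

Tracing Xenopus: it sits inside (Ursus,Xenopus).
Tracing Glossina: it sits inside (Glossina,Enhydra).
The smallest clade enclosing both is ((((Glossina,Enhydra),Escherichia),(Lycaon,Columba)),(Ursus,Xenopus)); the answer is its 7 terminal taxa in alphabetical order.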